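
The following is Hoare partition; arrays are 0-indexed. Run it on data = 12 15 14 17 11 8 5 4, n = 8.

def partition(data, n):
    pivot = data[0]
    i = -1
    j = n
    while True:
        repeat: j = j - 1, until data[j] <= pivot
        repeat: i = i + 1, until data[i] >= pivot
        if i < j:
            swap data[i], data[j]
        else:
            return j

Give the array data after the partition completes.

4 5 8 11 17 14 15 12

pivot=12
j stops at 7 (4), i stops at 0 (12); swap ⇒ 4 15 14 17 11 8 5 12
j stops at 6 (5), i stops at 1 (15); swap ⇒ 4 5 14 17 11 8 15 12
j stops at 5 (8), i stops at 2 (14); swap ⇒ 4 5 8 17 11 14 15 12
j stops at 4 (11), i stops at 3 (17); swap ⇒ 4 5 8 11 17 14 15 12
j stops at 3, i stops at 4; i≥j ⇒ return 3. data=4 5 8 11 17 14 15 12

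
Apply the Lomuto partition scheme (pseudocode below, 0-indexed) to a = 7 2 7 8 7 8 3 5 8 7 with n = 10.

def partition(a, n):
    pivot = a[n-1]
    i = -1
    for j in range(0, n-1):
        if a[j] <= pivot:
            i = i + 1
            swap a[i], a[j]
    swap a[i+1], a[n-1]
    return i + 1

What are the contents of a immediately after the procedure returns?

pivot=7, i=-1
j=0: 7≤7, i=0, swap(0,0) ⇒ 7 2 7 8 7 8 3 5 8 7
j=1: 2≤7, i=1, swap(1,1) ⇒ 7 2 7 8 7 8 3 5 8 7
j=2: 7≤7, i=2, swap(2,2) ⇒ 7 2 7 8 7 8 3 5 8 7
j=3: 8>7, skip
j=4: 7≤7, i=3, swap(3,4) ⇒ 7 2 7 7 8 8 3 5 8 7
j=5: 8>7, skip
j=6: 3≤7, i=4, swap(4,6) ⇒ 7 2 7 7 3 8 8 5 8 7
j=7: 5≤7, i=5, swap(5,7) ⇒ 7 2 7 7 3 5 8 8 8 7
j=8: 8>7, skip
swap(6,9) ⇒ 7 2 7 7 3 5 7 8 8 8; return 6

7 2 7 7 3 5 7 8 8 8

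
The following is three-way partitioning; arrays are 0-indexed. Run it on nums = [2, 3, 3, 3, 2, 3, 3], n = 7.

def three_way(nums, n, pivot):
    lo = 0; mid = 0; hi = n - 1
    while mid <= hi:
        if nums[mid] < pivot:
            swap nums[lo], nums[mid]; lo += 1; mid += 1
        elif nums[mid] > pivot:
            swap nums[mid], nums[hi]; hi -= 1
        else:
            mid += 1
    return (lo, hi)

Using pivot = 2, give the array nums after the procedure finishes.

pivot = 2; lo=0, mid=0, hi=6
nums[mid]=2=2: mid=1
nums[mid]=3>2: swap nums[1],nums[6]; hi=5 → [2, 3, 3, 3, 2, 3, 3]
nums[mid]=3>2: swap nums[1],nums[5]; hi=4 → [2, 3, 3, 3, 2, 3, 3]
nums[mid]=3>2: swap nums[1],nums[4]; hi=3 → [2, 2, 3, 3, 3, 3, 3]
nums[mid]=2=2: mid=2
nums[mid]=3>2: swap nums[2],nums[3]; hi=2 → [2, 2, 3, 3, 3, 3, 3]
nums[mid]=3>2: swap nums[2],nums[2]; hi=1 → [2, 2, 3, 3, 3, 3, 3]
end: lo=0, hi=1; nums = [2, 2, 3, 3, 3, 3, 3]

[2, 2, 3, 3, 3, 3, 3]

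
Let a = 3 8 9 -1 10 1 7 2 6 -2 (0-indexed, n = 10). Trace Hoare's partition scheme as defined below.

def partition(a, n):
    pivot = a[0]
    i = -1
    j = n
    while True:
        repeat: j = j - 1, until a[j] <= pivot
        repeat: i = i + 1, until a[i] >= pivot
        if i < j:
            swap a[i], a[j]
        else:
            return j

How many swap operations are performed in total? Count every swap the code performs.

pivot = a[0] = 3; i = -1, j = 10
j→9 (a[9]=-2≤3), i→0 (a[0]=3≥3); i<j, swap → -2 8 9 -1 10 1 7 2 6 3
j→7 (a[7]=2≤3), i→1 (a[1]=8≥3); i<j, swap → -2 2 9 -1 10 1 7 8 6 3
j→5 (a[5]=1≤3), i→2 (a[2]=9≥3); i<j, swap → -2 2 1 -1 10 9 7 8 6 3
j→3, i→4; i≥j, return j=3. a = -2 2 1 -1 10 9 7 8 6 3

3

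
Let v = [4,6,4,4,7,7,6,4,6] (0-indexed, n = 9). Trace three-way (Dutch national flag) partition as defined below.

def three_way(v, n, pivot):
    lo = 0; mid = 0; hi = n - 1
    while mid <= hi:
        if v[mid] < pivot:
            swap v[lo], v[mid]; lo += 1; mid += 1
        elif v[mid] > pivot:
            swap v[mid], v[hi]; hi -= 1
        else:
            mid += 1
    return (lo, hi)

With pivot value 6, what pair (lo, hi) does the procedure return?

(4, 6)

pivot = 6; lo=0, mid=0, hi=8
v[mid]=4<6: swap v[0],v[0]; lo=1,mid=1 → [4,6,4,4,7,7,6,4,6]
v[mid]=6=6: mid=2
v[mid]=4<6: swap v[1],v[2]; lo=2,mid=3 → [4,4,6,4,7,7,6,4,6]
v[mid]=4<6: swap v[2],v[3]; lo=3,mid=4 → [4,4,4,6,7,7,6,4,6]
v[mid]=7>6: swap v[4],v[8]; hi=7 → [4,4,4,6,6,7,6,4,7]
v[mid]=6=6: mid=5
v[mid]=7>6: swap v[5],v[7]; hi=6 → [4,4,4,6,6,4,6,7,7]
v[mid]=4<6: swap v[3],v[5]; lo=4,mid=6 → [4,4,4,4,6,6,6,7,7]
v[mid]=6=6: mid=7
end: lo=4, hi=6; v = [4,4,4,4,6,6,6,7,7]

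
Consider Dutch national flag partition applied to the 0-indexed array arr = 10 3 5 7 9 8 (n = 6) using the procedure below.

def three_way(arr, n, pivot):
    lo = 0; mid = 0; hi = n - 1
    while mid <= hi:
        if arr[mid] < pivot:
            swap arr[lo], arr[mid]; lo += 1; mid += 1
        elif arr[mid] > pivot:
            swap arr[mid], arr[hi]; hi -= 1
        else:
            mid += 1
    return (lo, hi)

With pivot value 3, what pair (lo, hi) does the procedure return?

(0, 0)

lo=0 mid=0 hi=5
10>3: swap(0,5), hi=4 ⇒ 8 3 5 7 9 10
8>3: swap(0,4), hi=3 ⇒ 9 3 5 7 8 10
9>3: swap(0,3), hi=2 ⇒ 7 3 5 9 8 10
7>3: swap(0,2), hi=1 ⇒ 5 3 7 9 8 10
5>3: swap(0,1), hi=0 ⇒ 3 5 7 9 8 10
3=3: mid=1
done. lo=0 hi=0; arr=3 5 7 9 8 10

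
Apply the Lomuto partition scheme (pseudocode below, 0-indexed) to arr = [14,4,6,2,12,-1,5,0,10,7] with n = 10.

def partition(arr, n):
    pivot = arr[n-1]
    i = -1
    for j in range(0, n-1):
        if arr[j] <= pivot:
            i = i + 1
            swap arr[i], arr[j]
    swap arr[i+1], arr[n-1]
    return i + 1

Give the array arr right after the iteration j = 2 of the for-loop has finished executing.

[4,6,14,2,12,-1,5,0,10,7]

pivot = arr[9] = 7; i = -1
j=0: arr[0]=14 > 7 → no swap
j=1: arr[1]=4 ≤ 7 → i=0, swap arr[0],arr[1] → [4,14,6,2,12,-1,5,0,10,7]
j=2: arr[2]=6 ≤ 7 → i=1, swap arr[1],arr[2] → [4,6,14,2,12,-1,5,0,10,7]
(after j=2) arr = [4,6,14,2,12,-1,5,0,10,7]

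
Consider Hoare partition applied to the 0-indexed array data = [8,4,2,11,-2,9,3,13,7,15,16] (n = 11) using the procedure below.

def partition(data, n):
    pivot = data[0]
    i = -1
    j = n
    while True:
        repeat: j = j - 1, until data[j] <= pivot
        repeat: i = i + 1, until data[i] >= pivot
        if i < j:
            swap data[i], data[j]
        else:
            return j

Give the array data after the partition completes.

[7,4,2,3,-2,9,11,13,8,15,16]

pivot = data[0] = 8; i = -1, j = 11
j→8 (data[8]=7≤8), i→0 (data[0]=8≥8); i<j, swap → [7,4,2,11,-2,9,3,13,8,15,16]
j→6 (data[6]=3≤8), i→3 (data[3]=11≥8); i<j, swap → [7,4,2,3,-2,9,11,13,8,15,16]
j→4, i→5; i≥j, return j=4. data = [7,4,2,3,-2,9,11,13,8,15,16]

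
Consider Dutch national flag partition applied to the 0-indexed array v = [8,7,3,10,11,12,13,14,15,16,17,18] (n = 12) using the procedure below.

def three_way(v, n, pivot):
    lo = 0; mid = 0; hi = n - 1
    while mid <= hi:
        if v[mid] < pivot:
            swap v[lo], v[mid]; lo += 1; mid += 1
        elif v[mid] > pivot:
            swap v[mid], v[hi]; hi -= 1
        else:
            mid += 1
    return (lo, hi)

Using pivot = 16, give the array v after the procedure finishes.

[8,7,3,10,11,12,13,14,15,16,18,17]

pivot = 16; lo=0, mid=0, hi=11
v[mid]=8<16: swap v[0],v[0]; lo=1,mid=1 → [8,7,3,10,11,12,13,14,15,16,17,18]
v[mid]=7<16: swap v[1],v[1]; lo=2,mid=2 → [8,7,3,10,11,12,13,14,15,16,17,18]
v[mid]=3<16: swap v[2],v[2]; lo=3,mid=3 → [8,7,3,10,11,12,13,14,15,16,17,18]
v[mid]=10<16: swap v[3],v[3]; lo=4,mid=4 → [8,7,3,10,11,12,13,14,15,16,17,18]
v[mid]=11<16: swap v[4],v[4]; lo=5,mid=5 → [8,7,3,10,11,12,13,14,15,16,17,18]
v[mid]=12<16: swap v[5],v[5]; lo=6,mid=6 → [8,7,3,10,11,12,13,14,15,16,17,18]
v[mid]=13<16: swap v[6],v[6]; lo=7,mid=7 → [8,7,3,10,11,12,13,14,15,16,17,18]
v[mid]=14<16: swap v[7],v[7]; lo=8,mid=8 → [8,7,3,10,11,12,13,14,15,16,17,18]
v[mid]=15<16: swap v[8],v[8]; lo=9,mid=9 → [8,7,3,10,11,12,13,14,15,16,17,18]
v[mid]=16=16: mid=10
v[mid]=17>16: swap v[10],v[11]; hi=10 → [8,7,3,10,11,12,13,14,15,16,18,17]
v[mid]=18>16: swap v[10],v[10]; hi=9 → [8,7,3,10,11,12,13,14,15,16,18,17]
end: lo=9, hi=9; v = [8,7,3,10,11,12,13,14,15,16,18,17]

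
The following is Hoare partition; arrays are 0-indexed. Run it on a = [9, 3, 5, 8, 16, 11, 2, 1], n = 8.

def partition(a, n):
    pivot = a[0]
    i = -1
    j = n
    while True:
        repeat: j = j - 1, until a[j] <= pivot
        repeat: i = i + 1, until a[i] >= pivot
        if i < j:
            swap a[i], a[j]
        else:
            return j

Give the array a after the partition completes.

pivot=9
j stops at 7 (1), i stops at 0 (9); swap ⇒ [1, 3, 5, 8, 16, 11, 2, 9]
j stops at 6 (2), i stops at 4 (16); swap ⇒ [1, 3, 5, 8, 2, 11, 16, 9]
j stops at 4, i stops at 5; i≥j ⇒ return 4. a=[1, 3, 5, 8, 2, 11, 16, 9]

[1, 3, 5, 8, 2, 11, 16, 9]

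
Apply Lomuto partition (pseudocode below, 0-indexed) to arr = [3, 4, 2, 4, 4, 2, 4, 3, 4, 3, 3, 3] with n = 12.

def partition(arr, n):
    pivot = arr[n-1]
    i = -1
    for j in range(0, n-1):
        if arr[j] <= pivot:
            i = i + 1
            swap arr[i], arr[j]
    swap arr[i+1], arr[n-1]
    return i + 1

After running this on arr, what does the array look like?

[3, 2, 2, 3, 3, 3, 3, 4, 4, 4, 4, 4]

pivot = arr[11] = 3; i = -1
j=0: arr[0]=3 ≤ 3 → i=0, swap arr[0],arr[0] (no change) → [3, 4, 2, 4, 4, 2, 4, 3, 4, 3, 3, 3]
j=1: arr[1]=4 > 3 → no swap
j=2: arr[2]=2 ≤ 3 → i=1, swap arr[1],arr[2] → [3, 2, 4, 4, 4, 2, 4, 3, 4, 3, 3, 3]
j=3: arr[3]=4 > 3 → no swap
j=4: arr[4]=4 > 3 → no swap
j=5: arr[5]=2 ≤ 3 → i=2, swap arr[2],arr[5] → [3, 2, 2, 4, 4, 4, 4, 3, 4, 3, 3, 3]
j=6: arr[6]=4 > 3 → no swap
j=7: arr[7]=3 ≤ 3 → i=3, swap arr[3],arr[7] → [3, 2, 2, 3, 4, 4, 4, 4, 4, 3, 3, 3]
j=8: arr[8]=4 > 3 → no swap
j=9: arr[9]=3 ≤ 3 → i=4, swap arr[4],arr[9] → [3, 2, 2, 3, 3, 4, 4, 4, 4, 4, 3, 3]
j=10: arr[10]=3 ≤ 3 → i=5, swap arr[5],arr[10] → [3, 2, 2, 3, 3, 3, 4, 4, 4, 4, 4, 3]
final swap arr[6],arr[11] → [3, 2, 2, 3, 3, 3, 3, 4, 4, 4, 4, 4]; return 6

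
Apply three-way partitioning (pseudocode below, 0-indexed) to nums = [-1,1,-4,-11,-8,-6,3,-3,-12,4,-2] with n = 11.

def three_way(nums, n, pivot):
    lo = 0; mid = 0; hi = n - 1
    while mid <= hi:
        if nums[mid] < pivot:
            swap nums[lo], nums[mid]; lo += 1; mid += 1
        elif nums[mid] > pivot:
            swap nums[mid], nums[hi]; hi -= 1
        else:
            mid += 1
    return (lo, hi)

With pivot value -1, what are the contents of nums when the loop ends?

lo=0 mid=0 hi=10
-1=-1: mid=1
1>-1: swap(1,10), hi=9 ⇒ [-1,-2,-4,-11,-8,-6,3,-3,-12,4,1]
-2<-1: swap(0,1), lo=1 mid=2 ⇒ [-2,-1,-4,-11,-8,-6,3,-3,-12,4,1]
-4<-1: swap(1,2), lo=2 mid=3 ⇒ [-2,-4,-1,-11,-8,-6,3,-3,-12,4,1]
-11<-1: swap(2,3), lo=3 mid=4 ⇒ [-2,-4,-11,-1,-8,-6,3,-3,-12,4,1]
-8<-1: swap(3,4), lo=4 mid=5 ⇒ [-2,-4,-11,-8,-1,-6,3,-3,-12,4,1]
-6<-1: swap(4,5), lo=5 mid=6 ⇒ [-2,-4,-11,-8,-6,-1,3,-3,-12,4,1]
3>-1: swap(6,9), hi=8 ⇒ [-2,-4,-11,-8,-6,-1,4,-3,-12,3,1]
4>-1: swap(6,8), hi=7 ⇒ [-2,-4,-11,-8,-6,-1,-12,-3,4,3,1]
-12<-1: swap(5,6), lo=6 mid=7 ⇒ [-2,-4,-11,-8,-6,-12,-1,-3,4,3,1]
-3<-1: swap(6,7), lo=7 mid=8 ⇒ [-2,-4,-11,-8,-6,-12,-3,-1,4,3,1]
done. lo=7 hi=7; nums=[-2,-4,-11,-8,-6,-12,-3,-1,4,3,1]

[-2,-4,-11,-8,-6,-12,-3,-1,4,3,1]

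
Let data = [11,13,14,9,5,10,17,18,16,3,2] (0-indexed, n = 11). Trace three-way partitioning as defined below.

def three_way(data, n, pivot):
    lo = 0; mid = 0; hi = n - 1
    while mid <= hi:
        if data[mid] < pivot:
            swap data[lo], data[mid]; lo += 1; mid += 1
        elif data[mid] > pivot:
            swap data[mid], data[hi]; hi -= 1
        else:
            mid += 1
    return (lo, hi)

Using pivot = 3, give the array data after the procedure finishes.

[2,3,9,5,10,17,18,16,14,13,11]

pivot = 3; lo=0, mid=0, hi=10
data[mid]=11>3: swap data[0],data[10]; hi=9 → [2,13,14,9,5,10,17,18,16,3,11]
data[mid]=2<3: swap data[0],data[0]; lo=1,mid=1 → [2,13,14,9,5,10,17,18,16,3,11]
data[mid]=13>3: swap data[1],data[9]; hi=8 → [2,3,14,9,5,10,17,18,16,13,11]
data[mid]=3=3: mid=2
data[mid]=14>3: swap data[2],data[8]; hi=7 → [2,3,16,9,5,10,17,18,14,13,11]
data[mid]=16>3: swap data[2],data[7]; hi=6 → [2,3,18,9,5,10,17,16,14,13,11]
data[mid]=18>3: swap data[2],data[6]; hi=5 → [2,3,17,9,5,10,18,16,14,13,11]
data[mid]=17>3: swap data[2],data[5]; hi=4 → [2,3,10,9,5,17,18,16,14,13,11]
data[mid]=10>3: swap data[2],data[4]; hi=3 → [2,3,5,9,10,17,18,16,14,13,11]
data[mid]=5>3: swap data[2],data[3]; hi=2 → [2,3,9,5,10,17,18,16,14,13,11]
data[mid]=9>3: swap data[2],data[2]; hi=1 → [2,3,9,5,10,17,18,16,14,13,11]
end: lo=1, hi=1; data = [2,3,9,5,10,17,18,16,14,13,11]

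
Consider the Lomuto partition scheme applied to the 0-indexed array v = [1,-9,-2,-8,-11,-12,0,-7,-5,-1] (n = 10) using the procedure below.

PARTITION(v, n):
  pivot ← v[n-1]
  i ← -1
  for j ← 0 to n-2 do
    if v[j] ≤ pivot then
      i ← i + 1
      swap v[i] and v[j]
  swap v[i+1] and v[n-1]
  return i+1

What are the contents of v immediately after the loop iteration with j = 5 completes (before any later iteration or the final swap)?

[-9,-2,-8,-11,-12,1,0,-7,-5,-1]

pivot=-1, i=-1
j=0: 1>-1, skip
j=1: -9≤-1, i=0, swap(0,1) ⇒ [-9,1,-2,-8,-11,-12,0,-7,-5,-1]
j=2: -2≤-1, i=1, swap(1,2) ⇒ [-9,-2,1,-8,-11,-12,0,-7,-5,-1]
j=3: -8≤-1, i=2, swap(2,3) ⇒ [-9,-2,-8,1,-11,-12,0,-7,-5,-1]
j=4: -11≤-1, i=3, swap(3,4) ⇒ [-9,-2,-8,-11,1,-12,0,-7,-5,-1]
j=5: -12≤-1, i=4, swap(4,5) ⇒ [-9,-2,-8,-11,-12,1,0,-7,-5,-1]
(after j=5) v = [-9,-2,-8,-11,-12,1,0,-7,-5,-1]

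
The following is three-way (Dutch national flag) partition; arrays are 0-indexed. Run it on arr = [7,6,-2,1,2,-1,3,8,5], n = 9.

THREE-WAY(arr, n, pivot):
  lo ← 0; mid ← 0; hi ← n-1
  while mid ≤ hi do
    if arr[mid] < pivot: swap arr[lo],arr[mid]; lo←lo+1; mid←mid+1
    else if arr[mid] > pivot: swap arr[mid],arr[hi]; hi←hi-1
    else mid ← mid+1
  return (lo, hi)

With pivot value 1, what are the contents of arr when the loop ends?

pivot = 1; lo=0, mid=0, hi=8
arr[mid]=7>1: swap arr[0],arr[8]; hi=7 → [5,6,-2,1,2,-1,3,8,7]
arr[mid]=5>1: swap arr[0],arr[7]; hi=6 → [8,6,-2,1,2,-1,3,5,7]
arr[mid]=8>1: swap arr[0],arr[6]; hi=5 → [3,6,-2,1,2,-1,8,5,7]
arr[mid]=3>1: swap arr[0],arr[5]; hi=4 → [-1,6,-2,1,2,3,8,5,7]
arr[mid]=-1<1: swap arr[0],arr[0]; lo=1,mid=1 → [-1,6,-2,1,2,3,8,5,7]
arr[mid]=6>1: swap arr[1],arr[4]; hi=3 → [-1,2,-2,1,6,3,8,5,7]
arr[mid]=2>1: swap arr[1],arr[3]; hi=2 → [-1,1,-2,2,6,3,8,5,7]
arr[mid]=1=1: mid=2
arr[mid]=-2<1: swap arr[1],arr[2]; lo=2,mid=3 → [-1,-2,1,2,6,3,8,5,7]
end: lo=2, hi=2; arr = [-1,-2,1,2,6,3,8,5,7]

[-1,-2,1,2,6,3,8,5,7]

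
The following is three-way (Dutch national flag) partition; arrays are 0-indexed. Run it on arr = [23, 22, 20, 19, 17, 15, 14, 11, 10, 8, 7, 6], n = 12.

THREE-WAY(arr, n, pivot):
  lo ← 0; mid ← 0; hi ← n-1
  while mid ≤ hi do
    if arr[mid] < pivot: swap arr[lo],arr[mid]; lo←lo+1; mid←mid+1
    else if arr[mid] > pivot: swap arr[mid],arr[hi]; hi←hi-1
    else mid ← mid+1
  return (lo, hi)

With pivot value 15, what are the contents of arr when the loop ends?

lo=0 mid=0 hi=11
23>15: swap(0,11), hi=10 ⇒ [6, 22, 20, 19, 17, 15, 14, 11, 10, 8, 7, 23]
6<15: swap(0,0), lo=1 mid=1 ⇒ [6, 22, 20, 19, 17, 15, 14, 11, 10, 8, 7, 23]
22>15: swap(1,10), hi=9 ⇒ [6, 7, 20, 19, 17, 15, 14, 11, 10, 8, 22, 23]
7<15: swap(1,1), lo=2 mid=2 ⇒ [6, 7, 20, 19, 17, 15, 14, 11, 10, 8, 22, 23]
20>15: swap(2,9), hi=8 ⇒ [6, 7, 8, 19, 17, 15, 14, 11, 10, 20, 22, 23]
8<15: swap(2,2), lo=3 mid=3 ⇒ [6, 7, 8, 19, 17, 15, 14, 11, 10, 20, 22, 23]
19>15: swap(3,8), hi=7 ⇒ [6, 7, 8, 10, 17, 15, 14, 11, 19, 20, 22, 23]
10<15: swap(3,3), lo=4 mid=4 ⇒ [6, 7, 8, 10, 17, 15, 14, 11, 19, 20, 22, 23]
17>15: swap(4,7), hi=6 ⇒ [6, 7, 8, 10, 11, 15, 14, 17, 19, 20, 22, 23]
11<15: swap(4,4), lo=5 mid=5 ⇒ [6, 7, 8, 10, 11, 15, 14, 17, 19, 20, 22, 23]
15=15: mid=6
14<15: swap(5,6), lo=6 mid=7 ⇒ [6, 7, 8, 10, 11, 14, 15, 17, 19, 20, 22, 23]
done. lo=6 hi=6; arr=[6, 7, 8, 10, 11, 14, 15, 17, 19, 20, 22, 23]

[6, 7, 8, 10, 11, 14, 15, 17, 19, 20, 22, 23]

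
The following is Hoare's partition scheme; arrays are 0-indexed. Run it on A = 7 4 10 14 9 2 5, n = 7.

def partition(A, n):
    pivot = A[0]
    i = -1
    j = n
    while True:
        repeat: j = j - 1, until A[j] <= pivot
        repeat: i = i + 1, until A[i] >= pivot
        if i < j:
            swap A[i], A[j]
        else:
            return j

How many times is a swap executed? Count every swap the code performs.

pivot=7
j stops at 6 (5), i stops at 0 (7); swap ⇒ 5 4 10 14 9 2 7
j stops at 5 (2), i stops at 2 (10); swap ⇒ 5 4 2 14 9 10 7
j stops at 2, i stops at 3; i≥j ⇒ return 2. A=5 4 2 14 9 10 7

2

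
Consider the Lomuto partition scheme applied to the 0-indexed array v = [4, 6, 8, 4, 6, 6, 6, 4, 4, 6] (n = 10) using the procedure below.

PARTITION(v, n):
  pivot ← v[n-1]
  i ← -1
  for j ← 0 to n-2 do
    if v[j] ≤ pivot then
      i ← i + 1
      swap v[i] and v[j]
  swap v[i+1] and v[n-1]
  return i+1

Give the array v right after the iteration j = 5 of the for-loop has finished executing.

[4, 6, 4, 6, 6, 8, 6, 4, 4, 6]

pivot = v[9] = 6; i = -1
j=0: v[0]=4 ≤ 6 → i=0, swap v[0],v[0] (no change) → [4, 6, 8, 4, 6, 6, 6, 4, 4, 6]
j=1: v[1]=6 ≤ 6 → i=1, swap v[1],v[1] (no change) → [4, 6, 8, 4, 6, 6, 6, 4, 4, 6]
j=2: v[2]=8 > 6 → no swap
j=3: v[3]=4 ≤ 6 → i=2, swap v[2],v[3] → [4, 6, 4, 8, 6, 6, 6, 4, 4, 6]
j=4: v[4]=6 ≤ 6 → i=3, swap v[3],v[4] → [4, 6, 4, 6, 8, 6, 6, 4, 4, 6]
j=5: v[5]=6 ≤ 6 → i=4, swap v[4],v[5] → [4, 6, 4, 6, 6, 8, 6, 4, 4, 6]
(after j=5) v = [4, 6, 4, 6, 6, 8, 6, 4, 4, 6]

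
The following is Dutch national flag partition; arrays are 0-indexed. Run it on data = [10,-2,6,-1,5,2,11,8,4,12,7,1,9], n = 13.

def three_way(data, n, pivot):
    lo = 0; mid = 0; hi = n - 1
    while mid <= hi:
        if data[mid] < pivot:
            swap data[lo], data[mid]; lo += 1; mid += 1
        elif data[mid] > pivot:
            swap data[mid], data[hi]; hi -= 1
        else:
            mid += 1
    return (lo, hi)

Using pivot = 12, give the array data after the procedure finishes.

lo=0 mid=0 hi=12
10<12: swap(0,0), lo=1 mid=1 ⇒ [10,-2,6,-1,5,2,11,8,4,12,7,1,9]
-2<12: swap(1,1), lo=2 mid=2 ⇒ [10,-2,6,-1,5,2,11,8,4,12,7,1,9]
6<12: swap(2,2), lo=3 mid=3 ⇒ [10,-2,6,-1,5,2,11,8,4,12,7,1,9]
-1<12: swap(3,3), lo=4 mid=4 ⇒ [10,-2,6,-1,5,2,11,8,4,12,7,1,9]
5<12: swap(4,4), lo=5 mid=5 ⇒ [10,-2,6,-1,5,2,11,8,4,12,7,1,9]
2<12: swap(5,5), lo=6 mid=6 ⇒ [10,-2,6,-1,5,2,11,8,4,12,7,1,9]
11<12: swap(6,6), lo=7 mid=7 ⇒ [10,-2,6,-1,5,2,11,8,4,12,7,1,9]
8<12: swap(7,7), lo=8 mid=8 ⇒ [10,-2,6,-1,5,2,11,8,4,12,7,1,9]
4<12: swap(8,8), lo=9 mid=9 ⇒ [10,-2,6,-1,5,2,11,8,4,12,7,1,9]
12=12: mid=10
7<12: swap(9,10), lo=10 mid=11 ⇒ [10,-2,6,-1,5,2,11,8,4,7,12,1,9]
1<12: swap(10,11), lo=11 mid=12 ⇒ [10,-2,6,-1,5,2,11,8,4,7,1,12,9]
9<12: swap(11,12), lo=12 mid=13 ⇒ [10,-2,6,-1,5,2,11,8,4,7,1,9,12]
done. lo=12 hi=12; data=[10,-2,6,-1,5,2,11,8,4,7,1,9,12]

[10,-2,6,-1,5,2,11,8,4,7,1,9,12]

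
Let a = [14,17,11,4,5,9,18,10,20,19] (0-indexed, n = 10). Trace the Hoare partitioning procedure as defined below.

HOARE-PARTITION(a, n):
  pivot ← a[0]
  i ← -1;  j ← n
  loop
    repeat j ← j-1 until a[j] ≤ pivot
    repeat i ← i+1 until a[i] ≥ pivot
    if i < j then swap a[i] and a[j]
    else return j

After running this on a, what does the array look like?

[10,9,11,4,5,17,18,14,20,19]

pivot=14
j stops at 7 (10), i stops at 0 (14); swap ⇒ [10,17,11,4,5,9,18,14,20,19]
j stops at 5 (9), i stops at 1 (17); swap ⇒ [10,9,11,4,5,17,18,14,20,19]
j stops at 4, i stops at 5; i≥j ⇒ return 4. a=[10,9,11,4,5,17,18,14,20,19]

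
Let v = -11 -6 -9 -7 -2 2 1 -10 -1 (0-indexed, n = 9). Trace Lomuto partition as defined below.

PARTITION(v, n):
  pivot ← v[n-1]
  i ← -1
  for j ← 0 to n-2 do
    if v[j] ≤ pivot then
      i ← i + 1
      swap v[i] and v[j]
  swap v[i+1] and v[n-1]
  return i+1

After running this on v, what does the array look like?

-11 -6 -9 -7 -2 -10 -1 2 1

pivot = v[8] = -1; i = -1
j=0: v[0]=-11 ≤ -1 → i=0, swap v[0],v[0] (no change) → -11 -6 -9 -7 -2 2 1 -10 -1
j=1: v[1]=-6 ≤ -1 → i=1, swap v[1],v[1] (no change) → -11 -6 -9 -7 -2 2 1 -10 -1
j=2: v[2]=-9 ≤ -1 → i=2, swap v[2],v[2] (no change) → -11 -6 -9 -7 -2 2 1 -10 -1
j=3: v[3]=-7 ≤ -1 → i=3, swap v[3],v[3] (no change) → -11 -6 -9 -7 -2 2 1 -10 -1
j=4: v[4]=-2 ≤ -1 → i=4, swap v[4],v[4] (no change) → -11 -6 -9 -7 -2 2 1 -10 -1
j=5: v[5]=2 > -1 → no swap
j=6: v[6]=1 > -1 → no swap
j=7: v[7]=-10 ≤ -1 → i=5, swap v[5],v[7] → -11 -6 -9 -7 -2 -10 1 2 -1
final swap v[6],v[8] → -11 -6 -9 -7 -2 -10 -1 2 1; return 6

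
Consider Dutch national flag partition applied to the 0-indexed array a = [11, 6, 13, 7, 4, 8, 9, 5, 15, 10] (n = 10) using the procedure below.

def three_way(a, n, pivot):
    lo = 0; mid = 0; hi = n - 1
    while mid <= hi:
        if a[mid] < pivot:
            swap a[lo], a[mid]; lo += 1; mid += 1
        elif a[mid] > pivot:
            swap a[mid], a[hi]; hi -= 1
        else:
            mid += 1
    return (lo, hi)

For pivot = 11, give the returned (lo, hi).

(7, 7)

lo=0 mid=0 hi=9
11=11: mid=1
6<11: swap(0,1), lo=1 mid=2 ⇒ [6, 11, 13, 7, 4, 8, 9, 5, 15, 10]
13>11: swap(2,9), hi=8 ⇒ [6, 11, 10, 7, 4, 8, 9, 5, 15, 13]
10<11: swap(1,2), lo=2 mid=3 ⇒ [6, 10, 11, 7, 4, 8, 9, 5, 15, 13]
7<11: swap(2,3), lo=3 mid=4 ⇒ [6, 10, 7, 11, 4, 8, 9, 5, 15, 13]
4<11: swap(3,4), lo=4 mid=5 ⇒ [6, 10, 7, 4, 11, 8, 9, 5, 15, 13]
8<11: swap(4,5), lo=5 mid=6 ⇒ [6, 10, 7, 4, 8, 11, 9, 5, 15, 13]
9<11: swap(5,6), lo=6 mid=7 ⇒ [6, 10, 7, 4, 8, 9, 11, 5, 15, 13]
5<11: swap(6,7), lo=7 mid=8 ⇒ [6, 10, 7, 4, 8, 9, 5, 11, 15, 13]
15>11: swap(8,8), hi=7 ⇒ [6, 10, 7, 4, 8, 9, 5, 11, 15, 13]
done. lo=7 hi=7; a=[6, 10, 7, 4, 8, 9, 5, 11, 15, 13]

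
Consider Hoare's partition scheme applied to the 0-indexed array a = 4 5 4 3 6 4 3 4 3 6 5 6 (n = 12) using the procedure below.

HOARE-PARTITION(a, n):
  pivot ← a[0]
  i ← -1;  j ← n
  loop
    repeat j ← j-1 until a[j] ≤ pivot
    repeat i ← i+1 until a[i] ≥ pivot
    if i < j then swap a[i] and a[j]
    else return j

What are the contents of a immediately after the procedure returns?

3 4 3 3 4 6 4 5 4 6 5 6

pivot=4
j stops at 8 (3), i stops at 0 (4); swap ⇒ 3 5 4 3 6 4 3 4 4 6 5 6
j stops at 7 (4), i stops at 1 (5); swap ⇒ 3 4 4 3 6 4 3 5 4 6 5 6
j stops at 6 (3), i stops at 2 (4); swap ⇒ 3 4 3 3 6 4 4 5 4 6 5 6
j stops at 5 (4), i stops at 4 (6); swap ⇒ 3 4 3 3 4 6 4 5 4 6 5 6
j stops at 4, i stops at 5; i≥j ⇒ return 4. a=3 4 3 3 4 6 4 5 4 6 5 6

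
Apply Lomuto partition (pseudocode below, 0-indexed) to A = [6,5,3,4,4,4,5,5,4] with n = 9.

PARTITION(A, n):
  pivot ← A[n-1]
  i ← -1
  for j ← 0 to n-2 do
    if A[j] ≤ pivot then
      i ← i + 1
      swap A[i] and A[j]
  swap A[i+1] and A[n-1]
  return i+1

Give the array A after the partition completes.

pivot = A[8] = 4; i = -1
j=0: A[0]=6 > 4 → no swap
j=1: A[1]=5 > 4 → no swap
j=2: A[2]=3 ≤ 4 → i=0, swap A[0],A[2] → [3,5,6,4,4,4,5,5,4]
j=3: A[3]=4 ≤ 4 → i=1, swap A[1],A[3] → [3,4,6,5,4,4,5,5,4]
j=4: A[4]=4 ≤ 4 → i=2, swap A[2],A[4] → [3,4,4,5,6,4,5,5,4]
j=5: A[5]=4 ≤ 4 → i=3, swap A[3],A[5] → [3,4,4,4,6,5,5,5,4]
j=6: A[6]=5 > 4 → no swap
j=7: A[7]=5 > 4 → no swap
final swap A[4],A[8] → [3,4,4,4,4,5,5,5,6]; return 4

[3,4,4,4,4,5,5,5,6]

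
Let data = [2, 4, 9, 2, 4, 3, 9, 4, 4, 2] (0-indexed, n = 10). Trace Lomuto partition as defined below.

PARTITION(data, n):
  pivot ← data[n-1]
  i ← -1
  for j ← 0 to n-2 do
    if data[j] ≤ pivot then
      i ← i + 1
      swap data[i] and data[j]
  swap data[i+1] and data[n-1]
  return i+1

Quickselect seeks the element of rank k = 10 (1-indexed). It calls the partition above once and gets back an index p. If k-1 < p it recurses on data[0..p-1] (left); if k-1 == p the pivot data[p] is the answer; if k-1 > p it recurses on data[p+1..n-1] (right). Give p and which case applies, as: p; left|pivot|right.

pivot=2, i=-1
j=0: 2≤2, i=0, swap(0,0) ⇒ [2, 4, 9, 2, 4, 3, 9, 4, 4, 2]
j=1: 4>2, skip
j=2: 9>2, skip
j=3: 2≤2, i=1, swap(1,3) ⇒ [2, 2, 9, 4, 4, 3, 9, 4, 4, 2]
j=4: 4>2, skip
j=5: 3>2, skip
j=6: 9>2, skip
j=7: 4>2, skip
j=8: 4>2, skip
swap(2,9) ⇒ [2, 2, 2, 4, 4, 3, 9, 4, 4, 9]; return 2
p = 2; k-1 = 9 > 2 ⇒ right

2; right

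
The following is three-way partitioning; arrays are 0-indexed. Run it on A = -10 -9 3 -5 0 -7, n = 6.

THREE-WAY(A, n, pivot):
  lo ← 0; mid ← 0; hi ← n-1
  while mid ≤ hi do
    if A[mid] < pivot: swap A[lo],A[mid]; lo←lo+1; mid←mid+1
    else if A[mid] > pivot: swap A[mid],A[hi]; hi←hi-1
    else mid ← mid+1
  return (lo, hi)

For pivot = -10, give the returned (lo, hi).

(0, 0)

pivot = -10; lo=0, mid=0, hi=5
A[mid]=-10=-10: mid=1
A[mid]=-9>-10: swap A[1],A[5]; hi=4 → -10 -7 3 -5 0 -9
A[mid]=-7>-10: swap A[1],A[4]; hi=3 → -10 0 3 -5 -7 -9
A[mid]=0>-10: swap A[1],A[3]; hi=2 → -10 -5 3 0 -7 -9
A[mid]=-5>-10: swap A[1],A[2]; hi=1 → -10 3 -5 0 -7 -9
A[mid]=3>-10: swap A[1],A[1]; hi=0 → -10 3 -5 0 -7 -9
end: lo=0, hi=0; A = -10 3 -5 0 -7 -9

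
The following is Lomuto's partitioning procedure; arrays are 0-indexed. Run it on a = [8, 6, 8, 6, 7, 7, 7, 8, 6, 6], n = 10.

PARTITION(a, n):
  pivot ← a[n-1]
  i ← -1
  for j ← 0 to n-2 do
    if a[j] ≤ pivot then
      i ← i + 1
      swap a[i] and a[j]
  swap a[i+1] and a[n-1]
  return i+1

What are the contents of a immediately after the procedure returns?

[6, 6, 6, 6, 7, 7, 7, 8, 8, 8]

pivot = a[9] = 6; i = -1
j=0: a[0]=8 > 6 → no swap
j=1: a[1]=6 ≤ 6 → i=0, swap a[0],a[1] → [6, 8, 8, 6, 7, 7, 7, 8, 6, 6]
j=2: a[2]=8 > 6 → no swap
j=3: a[3]=6 ≤ 6 → i=1, swap a[1],a[3] → [6, 6, 8, 8, 7, 7, 7, 8, 6, 6]
j=4: a[4]=7 > 6 → no swap
j=5: a[5]=7 > 6 → no swap
j=6: a[6]=7 > 6 → no swap
j=7: a[7]=8 > 6 → no swap
j=8: a[8]=6 ≤ 6 → i=2, swap a[2],a[8] → [6, 6, 6, 8, 7, 7, 7, 8, 8, 6]
final swap a[3],a[9] → [6, 6, 6, 6, 7, 7, 7, 8, 8, 8]; return 3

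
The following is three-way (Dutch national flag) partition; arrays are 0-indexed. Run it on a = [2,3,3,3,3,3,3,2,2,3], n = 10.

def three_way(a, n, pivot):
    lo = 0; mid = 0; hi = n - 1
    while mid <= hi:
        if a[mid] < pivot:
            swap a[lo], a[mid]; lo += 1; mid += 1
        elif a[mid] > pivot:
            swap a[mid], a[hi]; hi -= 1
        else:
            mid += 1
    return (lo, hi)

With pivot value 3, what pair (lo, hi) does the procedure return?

pivot = 3; lo=0, mid=0, hi=9
a[mid]=2<3: swap a[0],a[0]; lo=1,mid=1 → [2,3,3,3,3,3,3,2,2,3]
a[mid]=3=3: mid=2
a[mid]=3=3: mid=3
a[mid]=3=3: mid=4
a[mid]=3=3: mid=5
a[mid]=3=3: mid=6
a[mid]=3=3: mid=7
a[mid]=2<3: swap a[1],a[7]; lo=2,mid=8 → [2,2,3,3,3,3,3,3,2,3]
a[mid]=2<3: swap a[2],a[8]; lo=3,mid=9 → [2,2,2,3,3,3,3,3,3,3]
a[mid]=3=3: mid=10
end: lo=3, hi=9; a = [2,2,2,3,3,3,3,3,3,3]

(3, 9)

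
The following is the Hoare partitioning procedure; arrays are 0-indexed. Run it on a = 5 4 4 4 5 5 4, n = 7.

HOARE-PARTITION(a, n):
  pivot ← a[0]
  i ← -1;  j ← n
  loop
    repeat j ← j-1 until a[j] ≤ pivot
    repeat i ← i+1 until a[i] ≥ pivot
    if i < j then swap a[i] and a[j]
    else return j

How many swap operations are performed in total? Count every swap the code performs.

pivot=5
j stops at 6 (4), i stops at 0 (5); swap ⇒ 4 4 4 4 5 5 5
j stops at 5 (5), i stops at 4 (5); swap ⇒ 4 4 4 4 5 5 5
j stops at 4, i stops at 5; i≥j ⇒ return 4. a=4 4 4 4 5 5 5

2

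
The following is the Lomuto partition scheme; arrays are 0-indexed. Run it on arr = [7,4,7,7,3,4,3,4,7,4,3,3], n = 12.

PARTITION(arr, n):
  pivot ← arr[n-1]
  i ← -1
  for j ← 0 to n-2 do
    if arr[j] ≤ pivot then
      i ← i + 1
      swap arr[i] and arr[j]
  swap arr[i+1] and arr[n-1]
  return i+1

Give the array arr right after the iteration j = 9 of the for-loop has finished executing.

[3,3,7,7,7,4,4,4,7,4,3,3]

pivot = arr[11] = 3; i = -1
j=0: arr[0]=7 > 3 → no swap
j=1: arr[1]=4 > 3 → no swap
j=2: arr[2]=7 > 3 → no swap
j=3: arr[3]=7 > 3 → no swap
j=4: arr[4]=3 ≤ 3 → i=0, swap arr[0],arr[4] → [3,4,7,7,7,4,3,4,7,4,3,3]
j=5: arr[5]=4 > 3 → no swap
j=6: arr[6]=3 ≤ 3 → i=1, swap arr[1],arr[6] → [3,3,7,7,7,4,4,4,7,4,3,3]
j=7: arr[7]=4 > 3 → no swap
j=8: arr[8]=7 > 3 → no swap
j=9: arr[9]=4 > 3 → no swap
(after j=9) arr = [3,3,7,7,7,4,4,4,7,4,3,3]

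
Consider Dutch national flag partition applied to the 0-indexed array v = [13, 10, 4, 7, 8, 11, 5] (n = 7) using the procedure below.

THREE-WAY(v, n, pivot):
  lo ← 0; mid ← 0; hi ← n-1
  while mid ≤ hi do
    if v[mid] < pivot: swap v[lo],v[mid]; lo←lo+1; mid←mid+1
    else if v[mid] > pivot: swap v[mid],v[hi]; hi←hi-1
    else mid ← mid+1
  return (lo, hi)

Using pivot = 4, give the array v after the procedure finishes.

pivot = 4; lo=0, mid=0, hi=6
v[mid]=13>4: swap v[0],v[6]; hi=5 → [5, 10, 4, 7, 8, 11, 13]
v[mid]=5>4: swap v[0],v[5]; hi=4 → [11, 10, 4, 7, 8, 5, 13]
v[mid]=11>4: swap v[0],v[4]; hi=3 → [8, 10, 4, 7, 11, 5, 13]
v[mid]=8>4: swap v[0],v[3]; hi=2 → [7, 10, 4, 8, 11, 5, 13]
v[mid]=7>4: swap v[0],v[2]; hi=1 → [4, 10, 7, 8, 11, 5, 13]
v[mid]=4=4: mid=1
v[mid]=10>4: swap v[1],v[1]; hi=0 → [4, 10, 7, 8, 11, 5, 13]
end: lo=0, hi=0; v = [4, 10, 7, 8, 11, 5, 13]

[4, 10, 7, 8, 11, 5, 13]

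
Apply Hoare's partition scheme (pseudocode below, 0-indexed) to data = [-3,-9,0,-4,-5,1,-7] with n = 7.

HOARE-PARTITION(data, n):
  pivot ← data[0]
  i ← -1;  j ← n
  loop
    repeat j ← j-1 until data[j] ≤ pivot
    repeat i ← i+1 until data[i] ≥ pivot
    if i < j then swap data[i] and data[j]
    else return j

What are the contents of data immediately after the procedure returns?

pivot=-3
j stops at 6 (-7), i stops at 0 (-3); swap ⇒ [-7,-9,0,-4,-5,1,-3]
j stops at 4 (-5), i stops at 2 (0); swap ⇒ [-7,-9,-5,-4,0,1,-3]
j stops at 3, i stops at 4; i≥j ⇒ return 3. data=[-7,-9,-5,-4,0,1,-3]

[-7,-9,-5,-4,0,1,-3]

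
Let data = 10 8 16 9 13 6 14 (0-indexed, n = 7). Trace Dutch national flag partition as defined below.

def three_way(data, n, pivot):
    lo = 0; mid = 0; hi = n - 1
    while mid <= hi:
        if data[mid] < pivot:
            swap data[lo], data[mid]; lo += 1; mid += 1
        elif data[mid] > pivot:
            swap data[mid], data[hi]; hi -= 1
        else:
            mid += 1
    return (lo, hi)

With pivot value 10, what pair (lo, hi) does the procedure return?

(3, 3)

lo=0 mid=0 hi=6
10=10: mid=1
8<10: swap(0,1), lo=1 mid=2 ⇒ 8 10 16 9 13 6 14
16>10: swap(2,6), hi=5 ⇒ 8 10 14 9 13 6 16
14>10: swap(2,5), hi=4 ⇒ 8 10 6 9 13 14 16
6<10: swap(1,2), lo=2 mid=3 ⇒ 8 6 10 9 13 14 16
9<10: swap(2,3), lo=3 mid=4 ⇒ 8 6 9 10 13 14 16
13>10: swap(4,4), hi=3 ⇒ 8 6 9 10 13 14 16
done. lo=3 hi=3; data=8 6 9 10 13 14 16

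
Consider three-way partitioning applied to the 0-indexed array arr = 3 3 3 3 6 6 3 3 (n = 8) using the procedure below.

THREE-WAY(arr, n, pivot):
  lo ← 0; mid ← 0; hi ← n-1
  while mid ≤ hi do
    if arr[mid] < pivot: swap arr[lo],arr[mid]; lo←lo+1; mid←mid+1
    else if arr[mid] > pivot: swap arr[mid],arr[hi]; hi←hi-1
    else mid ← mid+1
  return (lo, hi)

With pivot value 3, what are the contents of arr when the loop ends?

lo=0 mid=0 hi=7
3=3: mid=1
3=3: mid=2
3=3: mid=3
3=3: mid=4
6>3: swap(4,7), hi=6 ⇒ 3 3 3 3 3 6 3 6
3=3: mid=5
6>3: swap(5,6), hi=5 ⇒ 3 3 3 3 3 3 6 6
3=3: mid=6
done. lo=0 hi=5; arr=3 3 3 3 3 3 6 6

3 3 3 3 3 3 6 6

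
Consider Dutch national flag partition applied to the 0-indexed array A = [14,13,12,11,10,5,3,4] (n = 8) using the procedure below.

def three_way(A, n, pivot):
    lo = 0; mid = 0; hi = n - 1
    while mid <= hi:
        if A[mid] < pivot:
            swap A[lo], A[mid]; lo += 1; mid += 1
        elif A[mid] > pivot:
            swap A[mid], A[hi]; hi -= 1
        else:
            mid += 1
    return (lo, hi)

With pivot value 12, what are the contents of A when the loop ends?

[4,3,11,10,5,12,13,14]

lo=0 mid=0 hi=7
14>12: swap(0,7), hi=6 ⇒ [4,13,12,11,10,5,3,14]
4<12: swap(0,0), lo=1 mid=1 ⇒ [4,13,12,11,10,5,3,14]
13>12: swap(1,6), hi=5 ⇒ [4,3,12,11,10,5,13,14]
3<12: swap(1,1), lo=2 mid=2 ⇒ [4,3,12,11,10,5,13,14]
12=12: mid=3
11<12: swap(2,3), lo=3 mid=4 ⇒ [4,3,11,12,10,5,13,14]
10<12: swap(3,4), lo=4 mid=5 ⇒ [4,3,11,10,12,5,13,14]
5<12: swap(4,5), lo=5 mid=6 ⇒ [4,3,11,10,5,12,13,14]
done. lo=5 hi=5; A=[4,3,11,10,5,12,13,14]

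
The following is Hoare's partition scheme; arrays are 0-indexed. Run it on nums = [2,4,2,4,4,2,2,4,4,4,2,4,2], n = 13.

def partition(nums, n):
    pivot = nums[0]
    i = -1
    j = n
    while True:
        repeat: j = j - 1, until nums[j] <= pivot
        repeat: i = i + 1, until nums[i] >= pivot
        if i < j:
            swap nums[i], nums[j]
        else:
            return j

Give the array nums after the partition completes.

pivot=2
j stops at 12 (2), i stops at 0 (2); swap ⇒ [2,4,2,4,4,2,2,4,4,4,2,4,2]
j stops at 10 (2), i stops at 1 (4); swap ⇒ [2,2,2,4,4,2,2,4,4,4,4,4,2]
j stops at 6 (2), i stops at 2 (2); swap ⇒ [2,2,2,4,4,2,2,4,4,4,4,4,2]
j stops at 5 (2), i stops at 3 (4); swap ⇒ [2,2,2,2,4,4,2,4,4,4,4,4,2]
j stops at 3, i stops at 4; i≥j ⇒ return 3. nums=[2,2,2,2,4,4,2,4,4,4,4,4,2]

[2,2,2,2,4,4,2,4,4,4,4,4,2]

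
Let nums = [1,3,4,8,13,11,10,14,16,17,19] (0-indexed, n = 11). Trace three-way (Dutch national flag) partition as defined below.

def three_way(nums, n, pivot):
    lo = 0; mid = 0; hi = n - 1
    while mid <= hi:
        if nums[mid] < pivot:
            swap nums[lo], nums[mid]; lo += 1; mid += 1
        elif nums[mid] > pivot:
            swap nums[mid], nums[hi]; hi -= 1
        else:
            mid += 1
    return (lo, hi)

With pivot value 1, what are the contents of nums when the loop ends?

lo=0 mid=0 hi=10
1=1: mid=1
3>1: swap(1,10), hi=9 ⇒ [1,19,4,8,13,11,10,14,16,17,3]
19>1: swap(1,9), hi=8 ⇒ [1,17,4,8,13,11,10,14,16,19,3]
17>1: swap(1,8), hi=7 ⇒ [1,16,4,8,13,11,10,14,17,19,3]
16>1: swap(1,7), hi=6 ⇒ [1,14,4,8,13,11,10,16,17,19,3]
14>1: swap(1,6), hi=5 ⇒ [1,10,4,8,13,11,14,16,17,19,3]
10>1: swap(1,5), hi=4 ⇒ [1,11,4,8,13,10,14,16,17,19,3]
11>1: swap(1,4), hi=3 ⇒ [1,13,4,8,11,10,14,16,17,19,3]
13>1: swap(1,3), hi=2 ⇒ [1,8,4,13,11,10,14,16,17,19,3]
8>1: swap(1,2), hi=1 ⇒ [1,4,8,13,11,10,14,16,17,19,3]
4>1: swap(1,1), hi=0 ⇒ [1,4,8,13,11,10,14,16,17,19,3]
done. lo=0 hi=0; nums=[1,4,8,13,11,10,14,16,17,19,3]

[1,4,8,13,11,10,14,16,17,19,3]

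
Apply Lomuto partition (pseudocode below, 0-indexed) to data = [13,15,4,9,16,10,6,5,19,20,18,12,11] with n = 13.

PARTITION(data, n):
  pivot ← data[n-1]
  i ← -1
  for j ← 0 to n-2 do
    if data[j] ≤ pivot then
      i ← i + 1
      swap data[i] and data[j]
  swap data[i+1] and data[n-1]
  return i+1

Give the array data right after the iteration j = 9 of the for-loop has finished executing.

pivot = data[12] = 11; i = -1
j=0: data[0]=13 > 11 → no swap
j=1: data[1]=15 > 11 → no swap
j=2: data[2]=4 ≤ 11 → i=0, swap data[0],data[2] → [4,15,13,9,16,10,6,5,19,20,18,12,11]
j=3: data[3]=9 ≤ 11 → i=1, swap data[1],data[3] → [4,9,13,15,16,10,6,5,19,20,18,12,11]
j=4: data[4]=16 > 11 → no swap
j=5: data[5]=10 ≤ 11 → i=2, swap data[2],data[5] → [4,9,10,15,16,13,6,5,19,20,18,12,11]
j=6: data[6]=6 ≤ 11 → i=3, swap data[3],data[6] → [4,9,10,6,16,13,15,5,19,20,18,12,11]
j=7: data[7]=5 ≤ 11 → i=4, swap data[4],data[7] → [4,9,10,6,5,13,15,16,19,20,18,12,11]
j=8: data[8]=19 > 11 → no swap
j=9: data[9]=20 > 11 → no swap
(after j=9) data = [4,9,10,6,5,13,15,16,19,20,18,12,11]

[4,9,10,6,5,13,15,16,19,20,18,12,11]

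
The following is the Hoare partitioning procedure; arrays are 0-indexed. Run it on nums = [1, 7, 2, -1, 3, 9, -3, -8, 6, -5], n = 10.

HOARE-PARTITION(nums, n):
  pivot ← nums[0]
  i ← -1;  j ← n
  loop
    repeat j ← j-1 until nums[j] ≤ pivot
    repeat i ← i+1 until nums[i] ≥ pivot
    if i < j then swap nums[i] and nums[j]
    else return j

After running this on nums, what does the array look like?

[-5, -8, -3, -1, 3, 9, 2, 7, 6, 1]

pivot = nums[0] = 1; i = -1, j = 10
j→9 (nums[9]=-5≤1), i→0 (nums[0]=1≥1); i<j, swap → [-5, 7, 2, -1, 3, 9, -3, -8, 6, 1]
j→7 (nums[7]=-8≤1), i→1 (nums[1]=7≥1); i<j, swap → [-5, -8, 2, -1, 3, 9, -3, 7, 6, 1]
j→6 (nums[6]=-3≤1), i→2 (nums[2]=2≥1); i<j, swap → [-5, -8, -3, -1, 3, 9, 2, 7, 6, 1]
j→3, i→4; i≥j, return j=3. nums = [-5, -8, -3, -1, 3, 9, 2, 7, 6, 1]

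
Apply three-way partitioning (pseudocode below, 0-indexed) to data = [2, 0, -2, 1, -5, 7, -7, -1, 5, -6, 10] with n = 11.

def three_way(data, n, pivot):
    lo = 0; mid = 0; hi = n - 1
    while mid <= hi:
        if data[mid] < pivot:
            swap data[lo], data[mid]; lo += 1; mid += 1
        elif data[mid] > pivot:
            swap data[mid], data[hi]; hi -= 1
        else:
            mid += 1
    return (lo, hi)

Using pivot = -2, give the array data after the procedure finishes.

[-6, -7, -5, -2, 7, 1, -1, 5, 0, 10, 2]

pivot = -2; lo=0, mid=0, hi=10
data[mid]=2>-2: swap data[0],data[10]; hi=9 → [10, 0, -2, 1, -5, 7, -7, -1, 5, -6, 2]
data[mid]=10>-2: swap data[0],data[9]; hi=8 → [-6, 0, -2, 1, -5, 7, -7, -1, 5, 10, 2]
data[mid]=-6<-2: swap data[0],data[0]; lo=1,mid=1 → [-6, 0, -2, 1, -5, 7, -7, -1, 5, 10, 2]
data[mid]=0>-2: swap data[1],data[8]; hi=7 → [-6, 5, -2, 1, -5, 7, -7, -1, 0, 10, 2]
data[mid]=5>-2: swap data[1],data[7]; hi=6 → [-6, -1, -2, 1, -5, 7, -7, 5, 0, 10, 2]
data[mid]=-1>-2: swap data[1],data[6]; hi=5 → [-6, -7, -2, 1, -5, 7, -1, 5, 0, 10, 2]
data[mid]=-7<-2: swap data[1],data[1]; lo=2,mid=2 → [-6, -7, -2, 1, -5, 7, -1, 5, 0, 10, 2]
data[mid]=-2=-2: mid=3
data[mid]=1>-2: swap data[3],data[5]; hi=4 → [-6, -7, -2, 7, -5, 1, -1, 5, 0, 10, 2]
data[mid]=7>-2: swap data[3],data[4]; hi=3 → [-6, -7, -2, -5, 7, 1, -1, 5, 0, 10, 2]
data[mid]=-5<-2: swap data[2],data[3]; lo=3,mid=4 → [-6, -7, -5, -2, 7, 1, -1, 5, 0, 10, 2]
end: lo=3, hi=3; data = [-6, -7, -5, -2, 7, 1, -1, 5, 0, 10, 2]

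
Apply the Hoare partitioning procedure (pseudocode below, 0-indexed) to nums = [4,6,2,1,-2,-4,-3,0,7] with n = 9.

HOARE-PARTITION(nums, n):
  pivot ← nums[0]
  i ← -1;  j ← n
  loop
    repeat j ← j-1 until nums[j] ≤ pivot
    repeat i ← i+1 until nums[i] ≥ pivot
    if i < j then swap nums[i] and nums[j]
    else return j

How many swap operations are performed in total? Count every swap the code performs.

pivot=4
j stops at 7 (0), i stops at 0 (4); swap ⇒ [0,6,2,1,-2,-4,-3,4,7]
j stops at 6 (-3), i stops at 1 (6); swap ⇒ [0,-3,2,1,-2,-4,6,4,7]
j stops at 5, i stops at 6; i≥j ⇒ return 5. nums=[0,-3,2,1,-2,-4,6,4,7]

2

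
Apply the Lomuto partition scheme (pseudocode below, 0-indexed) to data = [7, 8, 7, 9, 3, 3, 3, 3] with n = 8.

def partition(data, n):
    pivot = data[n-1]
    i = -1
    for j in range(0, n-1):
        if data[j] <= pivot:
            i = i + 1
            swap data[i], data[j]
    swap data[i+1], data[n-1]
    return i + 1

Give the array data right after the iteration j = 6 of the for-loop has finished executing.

[3, 3, 3, 9, 7, 8, 7, 3]

pivot=3, i=-1
j=0: 7>3, skip
j=1: 8>3, skip
j=2: 7>3, skip
j=3: 9>3, skip
j=4: 3≤3, i=0, swap(0,4) ⇒ [3, 8, 7, 9, 7, 3, 3, 3]
j=5: 3≤3, i=1, swap(1,5) ⇒ [3, 3, 7, 9, 7, 8, 3, 3]
j=6: 3≤3, i=2, swap(2,6) ⇒ [3, 3, 3, 9, 7, 8, 7, 3]
(after j=6) data = [3, 3, 3, 9, 7, 8, 7, 3]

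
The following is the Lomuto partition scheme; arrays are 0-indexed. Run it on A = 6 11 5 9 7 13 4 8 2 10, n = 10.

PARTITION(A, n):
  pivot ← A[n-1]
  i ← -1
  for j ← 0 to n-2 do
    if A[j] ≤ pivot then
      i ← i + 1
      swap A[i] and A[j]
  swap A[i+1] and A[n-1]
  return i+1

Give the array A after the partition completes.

6 5 9 7 4 8 2 10 11 13

pivot=10, i=-1
j=0: 6≤10, i=0, swap(0,0) ⇒ 6 11 5 9 7 13 4 8 2 10
j=1: 11>10, skip
j=2: 5≤10, i=1, swap(1,2) ⇒ 6 5 11 9 7 13 4 8 2 10
j=3: 9≤10, i=2, swap(2,3) ⇒ 6 5 9 11 7 13 4 8 2 10
j=4: 7≤10, i=3, swap(3,4) ⇒ 6 5 9 7 11 13 4 8 2 10
j=5: 13>10, skip
j=6: 4≤10, i=4, swap(4,6) ⇒ 6 5 9 7 4 13 11 8 2 10
j=7: 8≤10, i=5, swap(5,7) ⇒ 6 5 9 7 4 8 11 13 2 10
j=8: 2≤10, i=6, swap(6,8) ⇒ 6 5 9 7 4 8 2 13 11 10
swap(7,9) ⇒ 6 5 9 7 4 8 2 10 11 13; return 7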